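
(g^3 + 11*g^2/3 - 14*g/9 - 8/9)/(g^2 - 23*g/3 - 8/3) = (3*g^2 + 10*g - 8)/(3*(g - 8))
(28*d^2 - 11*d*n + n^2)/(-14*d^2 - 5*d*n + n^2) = (-4*d + n)/(2*d + n)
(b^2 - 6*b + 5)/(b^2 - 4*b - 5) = (b - 1)/(b + 1)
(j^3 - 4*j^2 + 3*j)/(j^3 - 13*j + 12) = j/(j + 4)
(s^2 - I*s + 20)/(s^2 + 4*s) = (s^2 - I*s + 20)/(s*(s + 4))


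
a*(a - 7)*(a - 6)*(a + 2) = a^4 - 11*a^3 + 16*a^2 + 84*a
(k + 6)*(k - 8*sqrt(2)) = k^2 - 8*sqrt(2)*k + 6*k - 48*sqrt(2)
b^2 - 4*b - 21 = (b - 7)*(b + 3)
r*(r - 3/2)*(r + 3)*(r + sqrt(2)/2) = r^4 + sqrt(2)*r^3/2 + 3*r^3/2 - 9*r^2/2 + 3*sqrt(2)*r^2/4 - 9*sqrt(2)*r/4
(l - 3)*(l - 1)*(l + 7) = l^3 + 3*l^2 - 25*l + 21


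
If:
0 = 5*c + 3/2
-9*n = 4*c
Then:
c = -3/10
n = 2/15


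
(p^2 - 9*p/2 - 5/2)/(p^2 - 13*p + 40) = (p + 1/2)/(p - 8)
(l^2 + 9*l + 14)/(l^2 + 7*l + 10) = (l + 7)/(l + 5)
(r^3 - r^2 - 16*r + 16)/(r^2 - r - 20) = (r^2 - 5*r + 4)/(r - 5)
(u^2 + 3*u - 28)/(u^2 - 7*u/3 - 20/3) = 3*(u + 7)/(3*u + 5)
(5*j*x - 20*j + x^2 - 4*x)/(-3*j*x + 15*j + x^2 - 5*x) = (-5*j*x + 20*j - x^2 + 4*x)/(3*j*x - 15*j - x^2 + 5*x)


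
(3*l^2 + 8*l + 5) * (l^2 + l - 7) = 3*l^4 + 11*l^3 - 8*l^2 - 51*l - 35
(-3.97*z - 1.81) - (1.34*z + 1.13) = -5.31*z - 2.94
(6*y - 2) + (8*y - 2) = 14*y - 4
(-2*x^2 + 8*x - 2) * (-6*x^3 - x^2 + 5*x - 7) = 12*x^5 - 46*x^4 - 6*x^3 + 56*x^2 - 66*x + 14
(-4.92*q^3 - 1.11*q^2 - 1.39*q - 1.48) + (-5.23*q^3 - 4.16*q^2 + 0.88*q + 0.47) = -10.15*q^3 - 5.27*q^2 - 0.51*q - 1.01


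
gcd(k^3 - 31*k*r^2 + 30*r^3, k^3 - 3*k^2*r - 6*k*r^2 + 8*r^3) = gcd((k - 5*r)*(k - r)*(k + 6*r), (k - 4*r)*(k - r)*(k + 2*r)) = -k + r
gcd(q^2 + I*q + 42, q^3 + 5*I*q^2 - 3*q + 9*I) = 1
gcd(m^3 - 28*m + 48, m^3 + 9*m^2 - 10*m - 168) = m^2 + 2*m - 24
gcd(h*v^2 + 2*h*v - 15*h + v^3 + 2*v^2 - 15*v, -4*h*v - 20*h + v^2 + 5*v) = v + 5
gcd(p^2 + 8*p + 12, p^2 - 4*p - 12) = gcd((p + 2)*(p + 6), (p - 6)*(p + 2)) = p + 2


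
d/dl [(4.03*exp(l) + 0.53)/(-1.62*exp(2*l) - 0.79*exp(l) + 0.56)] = (6.5286*exp(2*l) + 1.7172*exp(l) + 2.6755)*exp(l)/(2.6244*exp(4*l) + 2.5596*exp(3*l) - 1.1903*exp(2*l) - 0.8848*exp(l) + 0.3136)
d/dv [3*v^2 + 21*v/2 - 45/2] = 6*v + 21/2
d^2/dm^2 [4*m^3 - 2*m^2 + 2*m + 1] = 24*m - 4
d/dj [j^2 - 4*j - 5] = 2*j - 4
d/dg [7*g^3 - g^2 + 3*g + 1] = 21*g^2 - 2*g + 3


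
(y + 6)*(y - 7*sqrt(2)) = y^2 - 7*sqrt(2)*y + 6*y - 42*sqrt(2)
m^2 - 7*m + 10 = (m - 5)*(m - 2)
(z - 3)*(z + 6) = z^2 + 3*z - 18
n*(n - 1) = n^2 - n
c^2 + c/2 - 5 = (c - 2)*(c + 5/2)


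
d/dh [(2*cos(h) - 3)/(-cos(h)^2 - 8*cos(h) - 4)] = 2*(sin(h)^2 + 3*cos(h) + 15)*sin(h)/(cos(h)^2 + 8*cos(h) + 4)^2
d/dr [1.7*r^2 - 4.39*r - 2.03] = 3.4*r - 4.39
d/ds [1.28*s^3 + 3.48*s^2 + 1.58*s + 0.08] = 3.84*s^2 + 6.96*s + 1.58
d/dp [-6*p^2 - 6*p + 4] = -12*p - 6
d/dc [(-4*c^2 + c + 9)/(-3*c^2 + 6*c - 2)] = 7*(-3*c^2 + 10*c - 8)/(9*c^4 - 36*c^3 + 48*c^2 - 24*c + 4)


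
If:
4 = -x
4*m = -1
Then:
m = -1/4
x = -4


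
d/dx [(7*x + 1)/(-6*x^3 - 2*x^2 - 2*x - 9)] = (84*x^3 + 32*x^2 + 4*x - 61)/(36*x^6 + 24*x^5 + 28*x^4 + 116*x^3 + 40*x^2 + 36*x + 81)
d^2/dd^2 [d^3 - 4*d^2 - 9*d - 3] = 6*d - 8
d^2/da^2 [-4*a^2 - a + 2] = -8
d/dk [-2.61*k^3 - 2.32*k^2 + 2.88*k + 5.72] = -7.83*k^2 - 4.64*k + 2.88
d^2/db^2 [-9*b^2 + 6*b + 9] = -18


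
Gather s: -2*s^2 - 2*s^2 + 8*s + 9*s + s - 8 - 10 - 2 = -4*s^2 + 18*s - 20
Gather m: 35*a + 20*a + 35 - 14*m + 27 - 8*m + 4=55*a - 22*m + 66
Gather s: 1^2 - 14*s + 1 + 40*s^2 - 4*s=40*s^2 - 18*s + 2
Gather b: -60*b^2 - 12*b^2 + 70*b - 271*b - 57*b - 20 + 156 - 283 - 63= -72*b^2 - 258*b - 210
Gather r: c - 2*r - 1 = c - 2*r - 1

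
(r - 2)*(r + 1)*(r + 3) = r^3 + 2*r^2 - 5*r - 6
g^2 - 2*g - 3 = (g - 3)*(g + 1)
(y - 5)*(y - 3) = y^2 - 8*y + 15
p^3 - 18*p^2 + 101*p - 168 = (p - 8)*(p - 7)*(p - 3)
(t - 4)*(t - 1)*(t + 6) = t^3 + t^2 - 26*t + 24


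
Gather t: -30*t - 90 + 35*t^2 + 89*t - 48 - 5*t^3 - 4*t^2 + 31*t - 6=-5*t^3 + 31*t^2 + 90*t - 144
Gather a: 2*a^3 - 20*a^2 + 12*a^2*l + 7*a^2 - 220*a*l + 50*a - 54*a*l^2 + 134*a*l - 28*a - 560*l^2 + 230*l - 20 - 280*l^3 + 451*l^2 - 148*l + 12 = 2*a^3 + a^2*(12*l - 13) + a*(-54*l^2 - 86*l + 22) - 280*l^3 - 109*l^2 + 82*l - 8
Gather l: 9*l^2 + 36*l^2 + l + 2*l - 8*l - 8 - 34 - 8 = 45*l^2 - 5*l - 50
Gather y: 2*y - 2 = 2*y - 2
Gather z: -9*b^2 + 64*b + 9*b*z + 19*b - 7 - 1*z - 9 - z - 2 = -9*b^2 + 83*b + z*(9*b - 2) - 18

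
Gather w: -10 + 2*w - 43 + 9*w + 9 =11*w - 44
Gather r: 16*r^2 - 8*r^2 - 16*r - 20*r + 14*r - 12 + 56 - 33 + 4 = 8*r^2 - 22*r + 15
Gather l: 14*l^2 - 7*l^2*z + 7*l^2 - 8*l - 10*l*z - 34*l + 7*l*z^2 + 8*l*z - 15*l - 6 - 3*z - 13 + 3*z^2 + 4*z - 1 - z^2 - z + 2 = l^2*(21 - 7*z) + l*(7*z^2 - 2*z - 57) + 2*z^2 - 18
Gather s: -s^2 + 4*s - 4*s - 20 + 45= 25 - s^2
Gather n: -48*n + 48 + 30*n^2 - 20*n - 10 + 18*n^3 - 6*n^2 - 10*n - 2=18*n^3 + 24*n^2 - 78*n + 36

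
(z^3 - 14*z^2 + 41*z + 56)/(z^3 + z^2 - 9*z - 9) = (z^2 - 15*z + 56)/(z^2 - 9)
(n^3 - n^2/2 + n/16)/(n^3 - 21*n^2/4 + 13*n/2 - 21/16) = n*(4*n - 1)/(4*n^2 - 20*n + 21)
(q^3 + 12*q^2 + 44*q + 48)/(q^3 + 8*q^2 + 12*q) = (q + 4)/q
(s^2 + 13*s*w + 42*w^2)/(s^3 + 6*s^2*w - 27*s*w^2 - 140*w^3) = (s + 6*w)/(s^2 - s*w - 20*w^2)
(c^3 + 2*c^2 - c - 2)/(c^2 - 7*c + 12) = (c^3 + 2*c^2 - c - 2)/(c^2 - 7*c + 12)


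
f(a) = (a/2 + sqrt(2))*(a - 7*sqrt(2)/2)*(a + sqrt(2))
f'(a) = (a/2 + sqrt(2))*(a - 7*sqrt(2)/2) + (a/2 + sqrt(2))*(a + sqrt(2)) + (a - 7*sqrt(2)/2)*(a + sqrt(2))/2 = 3*a^2/2 - sqrt(2)*a/2 - 17/2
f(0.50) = -14.18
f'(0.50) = -8.48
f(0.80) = -16.67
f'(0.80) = -8.11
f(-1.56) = 0.60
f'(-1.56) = -3.75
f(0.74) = -16.18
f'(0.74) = -8.20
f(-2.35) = 1.63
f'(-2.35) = 1.45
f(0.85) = -17.07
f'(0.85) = -8.02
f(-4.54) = -25.39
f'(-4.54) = 25.63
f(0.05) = -10.33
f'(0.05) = -8.53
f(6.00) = 34.37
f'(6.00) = 41.26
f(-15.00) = -1649.45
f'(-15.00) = 339.61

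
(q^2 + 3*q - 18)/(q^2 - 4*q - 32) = (-q^2 - 3*q + 18)/(-q^2 + 4*q + 32)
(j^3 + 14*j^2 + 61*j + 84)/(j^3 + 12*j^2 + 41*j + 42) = (j + 4)/(j + 2)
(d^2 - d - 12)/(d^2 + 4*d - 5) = (d^2 - d - 12)/(d^2 + 4*d - 5)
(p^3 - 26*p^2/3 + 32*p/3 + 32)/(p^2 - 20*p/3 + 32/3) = (3*p^2 - 14*p - 24)/(3*p - 8)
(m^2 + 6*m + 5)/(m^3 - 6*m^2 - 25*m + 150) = (m + 1)/(m^2 - 11*m + 30)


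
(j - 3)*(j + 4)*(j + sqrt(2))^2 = j^4 + j^3 + 2*sqrt(2)*j^3 - 10*j^2 + 2*sqrt(2)*j^2 - 24*sqrt(2)*j + 2*j - 24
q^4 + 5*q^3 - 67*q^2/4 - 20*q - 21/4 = (q - 3)*(q + 1/2)^2*(q + 7)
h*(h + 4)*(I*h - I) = I*h^3 + 3*I*h^2 - 4*I*h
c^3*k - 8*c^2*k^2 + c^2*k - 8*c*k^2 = c*(c - 8*k)*(c*k + k)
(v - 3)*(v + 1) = v^2 - 2*v - 3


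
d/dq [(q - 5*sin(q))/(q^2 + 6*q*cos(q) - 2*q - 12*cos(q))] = ((1 - 5*cos(q))*(q^2 + 6*q*cos(q) - 2*q - 12*cos(q)) - 2*(q - 5*sin(q))*(-3*q*sin(q) + q + 6*sin(q) + 3*cos(q) - 1))/((q - 2)^2*(q + 6*cos(q))^2)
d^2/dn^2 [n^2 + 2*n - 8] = 2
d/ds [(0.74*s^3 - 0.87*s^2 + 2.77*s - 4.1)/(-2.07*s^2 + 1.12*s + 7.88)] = (-1.5318*s^4 + 1.6576*s^3 + 22.2531*s^2 - 30.6852*s + 26.4196)/(4.2849*s^4 - 4.6368*s^3 - 31.3688*s^2 + 17.6512*s + 62.0944)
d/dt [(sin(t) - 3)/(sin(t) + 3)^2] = (9 - sin(t))*cos(t)/(sin(t) + 3)^3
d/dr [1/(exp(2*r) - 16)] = -2*exp(2*r)/(exp(2*r) - 16)^2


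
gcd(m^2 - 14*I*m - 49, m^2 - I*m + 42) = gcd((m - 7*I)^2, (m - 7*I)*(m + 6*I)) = m - 7*I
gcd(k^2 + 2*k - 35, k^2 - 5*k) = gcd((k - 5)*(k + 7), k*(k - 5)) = k - 5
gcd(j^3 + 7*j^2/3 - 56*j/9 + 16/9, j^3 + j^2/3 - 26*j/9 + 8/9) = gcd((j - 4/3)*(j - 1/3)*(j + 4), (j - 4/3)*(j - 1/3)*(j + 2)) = j^2 - 5*j/3 + 4/9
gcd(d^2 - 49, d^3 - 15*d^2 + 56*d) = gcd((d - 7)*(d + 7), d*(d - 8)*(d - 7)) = d - 7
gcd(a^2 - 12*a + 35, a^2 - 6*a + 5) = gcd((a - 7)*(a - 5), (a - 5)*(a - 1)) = a - 5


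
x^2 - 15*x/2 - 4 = (x - 8)*(x + 1/2)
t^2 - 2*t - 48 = (t - 8)*(t + 6)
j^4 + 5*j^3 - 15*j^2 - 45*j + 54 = (j - 3)*(j - 1)*(j + 3)*(j + 6)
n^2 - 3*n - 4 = (n - 4)*(n + 1)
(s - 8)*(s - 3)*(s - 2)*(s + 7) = s^4 - 6*s^3 - 45*s^2 + 274*s - 336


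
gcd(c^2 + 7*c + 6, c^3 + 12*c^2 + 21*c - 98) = 1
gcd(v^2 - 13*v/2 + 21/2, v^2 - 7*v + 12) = v - 3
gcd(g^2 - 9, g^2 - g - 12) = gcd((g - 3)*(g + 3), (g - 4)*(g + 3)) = g + 3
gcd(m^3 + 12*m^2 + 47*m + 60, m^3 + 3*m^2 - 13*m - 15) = m + 5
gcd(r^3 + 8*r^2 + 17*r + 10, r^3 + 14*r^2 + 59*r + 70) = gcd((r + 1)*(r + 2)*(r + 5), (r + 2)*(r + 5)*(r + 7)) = r^2 + 7*r + 10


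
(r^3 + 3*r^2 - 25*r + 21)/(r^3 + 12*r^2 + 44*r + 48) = (r^3 + 3*r^2 - 25*r + 21)/(r^3 + 12*r^2 + 44*r + 48)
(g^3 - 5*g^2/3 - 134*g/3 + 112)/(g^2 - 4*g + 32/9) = 3*(g^2 + g - 42)/(3*g - 4)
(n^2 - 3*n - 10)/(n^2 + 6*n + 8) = (n - 5)/(n + 4)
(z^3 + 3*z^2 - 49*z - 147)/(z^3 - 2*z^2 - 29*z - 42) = (z + 7)/(z + 2)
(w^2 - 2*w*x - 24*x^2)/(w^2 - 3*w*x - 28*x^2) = (-w + 6*x)/(-w + 7*x)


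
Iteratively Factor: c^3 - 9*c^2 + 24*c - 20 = (c - 2)*(c^2 - 7*c + 10) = (c - 5)*(c - 2)*(c - 2)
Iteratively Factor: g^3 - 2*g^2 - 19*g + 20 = (g - 1)*(g^2 - g - 20) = (g - 1)*(g + 4)*(g - 5)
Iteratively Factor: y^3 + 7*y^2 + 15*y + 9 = (y + 3)*(y^2 + 4*y + 3) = (y + 1)*(y + 3)*(y + 3)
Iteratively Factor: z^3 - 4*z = (z)*(z^2 - 4) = z*(z + 2)*(z - 2)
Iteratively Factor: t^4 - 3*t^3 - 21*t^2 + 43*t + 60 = (t - 5)*(t^3 + 2*t^2 - 11*t - 12) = (t - 5)*(t + 1)*(t^2 + t - 12) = (t - 5)*(t - 3)*(t + 1)*(t + 4)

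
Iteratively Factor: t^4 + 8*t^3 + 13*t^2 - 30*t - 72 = (t - 2)*(t^3 + 10*t^2 + 33*t + 36) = (t - 2)*(t + 3)*(t^2 + 7*t + 12) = (t - 2)*(t + 3)*(t + 4)*(t + 3)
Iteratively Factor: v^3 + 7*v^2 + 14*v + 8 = (v + 4)*(v^2 + 3*v + 2) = (v + 2)*(v + 4)*(v + 1)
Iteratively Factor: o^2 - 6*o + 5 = (o - 1)*(o - 5)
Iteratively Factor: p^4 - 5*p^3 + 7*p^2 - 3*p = (p - 3)*(p^3 - 2*p^2 + p) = (p - 3)*(p - 1)*(p^2 - p) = (p - 3)*(p - 1)^2*(p)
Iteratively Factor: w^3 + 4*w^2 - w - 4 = (w - 1)*(w^2 + 5*w + 4) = (w - 1)*(w + 1)*(w + 4)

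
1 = 1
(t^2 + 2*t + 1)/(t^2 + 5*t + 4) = (t + 1)/(t + 4)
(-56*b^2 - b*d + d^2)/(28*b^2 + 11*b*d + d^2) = (-8*b + d)/(4*b + d)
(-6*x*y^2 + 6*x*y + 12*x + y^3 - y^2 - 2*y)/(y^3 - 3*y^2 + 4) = (-6*x + y)/(y - 2)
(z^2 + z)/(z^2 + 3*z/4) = 4*(z + 1)/(4*z + 3)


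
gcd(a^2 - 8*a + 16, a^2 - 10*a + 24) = a - 4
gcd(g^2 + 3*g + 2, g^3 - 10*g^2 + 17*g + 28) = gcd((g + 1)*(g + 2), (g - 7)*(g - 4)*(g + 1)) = g + 1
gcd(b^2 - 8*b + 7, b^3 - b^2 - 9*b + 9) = b - 1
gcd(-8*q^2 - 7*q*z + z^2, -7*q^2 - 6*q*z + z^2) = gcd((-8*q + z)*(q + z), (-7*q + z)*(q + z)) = q + z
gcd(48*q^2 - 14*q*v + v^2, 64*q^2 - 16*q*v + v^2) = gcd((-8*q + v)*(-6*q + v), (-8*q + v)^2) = 8*q - v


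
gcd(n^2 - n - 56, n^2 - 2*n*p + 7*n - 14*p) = n + 7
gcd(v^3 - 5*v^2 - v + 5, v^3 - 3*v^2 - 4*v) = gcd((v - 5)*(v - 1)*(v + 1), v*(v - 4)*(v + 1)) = v + 1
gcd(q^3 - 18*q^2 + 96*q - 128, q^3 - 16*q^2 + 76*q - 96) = q^2 - 10*q + 16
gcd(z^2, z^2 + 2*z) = z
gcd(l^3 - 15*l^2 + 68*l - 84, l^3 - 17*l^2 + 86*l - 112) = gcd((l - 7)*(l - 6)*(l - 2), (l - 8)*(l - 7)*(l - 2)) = l^2 - 9*l + 14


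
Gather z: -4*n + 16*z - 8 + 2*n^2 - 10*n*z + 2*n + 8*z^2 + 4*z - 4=2*n^2 - 2*n + 8*z^2 + z*(20 - 10*n) - 12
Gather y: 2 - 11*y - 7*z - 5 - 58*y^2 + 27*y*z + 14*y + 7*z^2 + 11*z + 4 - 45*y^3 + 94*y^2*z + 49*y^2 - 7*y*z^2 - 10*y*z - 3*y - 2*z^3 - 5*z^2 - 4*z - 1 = -45*y^3 + y^2*(94*z - 9) + y*(-7*z^2 + 17*z) - 2*z^3 + 2*z^2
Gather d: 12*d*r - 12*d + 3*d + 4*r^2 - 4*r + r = d*(12*r - 9) + 4*r^2 - 3*r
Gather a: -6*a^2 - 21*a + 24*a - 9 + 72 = -6*a^2 + 3*a + 63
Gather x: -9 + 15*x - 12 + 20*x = 35*x - 21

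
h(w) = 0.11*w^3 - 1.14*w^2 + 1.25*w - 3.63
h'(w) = 0.33*w^2 - 2.28*w + 1.25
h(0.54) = -3.27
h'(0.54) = 0.12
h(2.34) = -5.54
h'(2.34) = -2.28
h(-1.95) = -11.22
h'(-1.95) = 6.95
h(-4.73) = -46.69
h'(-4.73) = 19.42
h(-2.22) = -13.23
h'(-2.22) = 7.94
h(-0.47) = -4.48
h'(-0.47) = 2.39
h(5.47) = -12.90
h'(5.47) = -1.35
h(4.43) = -10.90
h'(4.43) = -2.37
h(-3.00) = -20.61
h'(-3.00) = 11.06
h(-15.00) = -650.13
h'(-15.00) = 109.70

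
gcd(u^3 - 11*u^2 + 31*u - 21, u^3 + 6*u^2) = 1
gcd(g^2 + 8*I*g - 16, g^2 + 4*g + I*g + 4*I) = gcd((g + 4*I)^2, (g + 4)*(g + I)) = 1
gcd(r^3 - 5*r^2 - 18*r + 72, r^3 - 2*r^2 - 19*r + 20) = r + 4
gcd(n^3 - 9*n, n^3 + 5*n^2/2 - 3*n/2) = n^2 + 3*n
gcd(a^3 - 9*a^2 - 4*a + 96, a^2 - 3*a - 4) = a - 4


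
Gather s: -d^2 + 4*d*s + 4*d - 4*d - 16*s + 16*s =-d^2 + 4*d*s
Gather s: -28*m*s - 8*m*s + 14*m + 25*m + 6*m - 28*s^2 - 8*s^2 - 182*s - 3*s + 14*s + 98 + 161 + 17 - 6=45*m - 36*s^2 + s*(-36*m - 171) + 270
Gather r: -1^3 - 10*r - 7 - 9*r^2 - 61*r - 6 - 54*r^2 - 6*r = -63*r^2 - 77*r - 14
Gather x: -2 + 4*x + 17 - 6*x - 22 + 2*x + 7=0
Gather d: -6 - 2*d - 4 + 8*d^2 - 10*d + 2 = 8*d^2 - 12*d - 8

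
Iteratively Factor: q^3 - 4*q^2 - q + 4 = (q - 4)*(q^2 - 1) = (q - 4)*(q - 1)*(q + 1)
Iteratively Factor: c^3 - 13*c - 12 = (c + 1)*(c^2 - c - 12) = (c + 1)*(c + 3)*(c - 4)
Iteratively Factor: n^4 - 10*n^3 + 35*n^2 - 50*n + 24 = (n - 3)*(n^3 - 7*n^2 + 14*n - 8) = (n - 4)*(n - 3)*(n^2 - 3*n + 2) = (n - 4)*(n - 3)*(n - 1)*(n - 2)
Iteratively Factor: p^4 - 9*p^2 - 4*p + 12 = (p - 1)*(p^3 + p^2 - 8*p - 12) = (p - 1)*(p + 2)*(p^2 - p - 6) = (p - 3)*(p - 1)*(p + 2)*(p + 2)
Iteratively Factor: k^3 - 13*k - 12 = (k + 1)*(k^2 - k - 12) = (k + 1)*(k + 3)*(k - 4)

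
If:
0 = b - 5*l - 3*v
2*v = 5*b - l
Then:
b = 7*v/24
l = -13*v/24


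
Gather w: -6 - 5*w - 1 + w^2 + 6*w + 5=w^2 + w - 2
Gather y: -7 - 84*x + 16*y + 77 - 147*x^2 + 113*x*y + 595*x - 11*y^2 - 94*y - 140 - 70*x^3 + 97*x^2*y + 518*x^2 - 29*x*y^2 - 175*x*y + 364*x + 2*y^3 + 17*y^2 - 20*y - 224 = -70*x^3 + 371*x^2 + 875*x + 2*y^3 + y^2*(6 - 29*x) + y*(97*x^2 - 62*x - 98) - 294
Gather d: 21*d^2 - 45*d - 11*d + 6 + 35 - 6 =21*d^2 - 56*d + 35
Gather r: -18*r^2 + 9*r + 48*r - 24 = -18*r^2 + 57*r - 24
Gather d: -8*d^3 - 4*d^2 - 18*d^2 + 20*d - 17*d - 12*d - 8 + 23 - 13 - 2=-8*d^3 - 22*d^2 - 9*d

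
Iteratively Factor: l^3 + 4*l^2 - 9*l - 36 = (l - 3)*(l^2 + 7*l + 12) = (l - 3)*(l + 4)*(l + 3)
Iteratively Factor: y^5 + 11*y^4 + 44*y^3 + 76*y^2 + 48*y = (y + 2)*(y^4 + 9*y^3 + 26*y^2 + 24*y) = (y + 2)*(y + 4)*(y^3 + 5*y^2 + 6*y) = y*(y + 2)*(y + 4)*(y^2 + 5*y + 6) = y*(y + 2)*(y + 3)*(y + 4)*(y + 2)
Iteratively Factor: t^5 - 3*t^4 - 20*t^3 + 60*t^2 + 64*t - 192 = (t - 4)*(t^4 + t^3 - 16*t^2 - 4*t + 48) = (t - 4)*(t + 2)*(t^3 - t^2 - 14*t + 24) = (t - 4)*(t - 3)*(t + 2)*(t^2 + 2*t - 8) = (t - 4)*(t - 3)*(t - 2)*(t + 2)*(t + 4)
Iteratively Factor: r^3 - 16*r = (r + 4)*(r^2 - 4*r) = (r - 4)*(r + 4)*(r)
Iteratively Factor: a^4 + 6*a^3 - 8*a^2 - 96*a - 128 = (a - 4)*(a^3 + 10*a^2 + 32*a + 32) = (a - 4)*(a + 4)*(a^2 + 6*a + 8) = (a - 4)*(a + 4)^2*(a + 2)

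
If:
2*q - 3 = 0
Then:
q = 3/2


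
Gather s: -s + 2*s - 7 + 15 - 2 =s + 6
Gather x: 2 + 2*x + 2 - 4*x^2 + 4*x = -4*x^2 + 6*x + 4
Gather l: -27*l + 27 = 27 - 27*l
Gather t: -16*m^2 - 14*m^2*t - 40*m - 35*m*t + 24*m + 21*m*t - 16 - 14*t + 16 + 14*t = -16*m^2 - 16*m + t*(-14*m^2 - 14*m)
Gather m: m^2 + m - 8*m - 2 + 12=m^2 - 7*m + 10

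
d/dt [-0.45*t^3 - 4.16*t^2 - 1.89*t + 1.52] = -1.35*t^2 - 8.32*t - 1.89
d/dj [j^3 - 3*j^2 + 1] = 3*j*(j - 2)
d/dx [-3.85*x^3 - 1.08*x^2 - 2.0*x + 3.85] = -11.55*x^2 - 2.16*x - 2.0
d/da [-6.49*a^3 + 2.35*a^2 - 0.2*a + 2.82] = -19.47*a^2 + 4.7*a - 0.2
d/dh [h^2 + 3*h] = 2*h + 3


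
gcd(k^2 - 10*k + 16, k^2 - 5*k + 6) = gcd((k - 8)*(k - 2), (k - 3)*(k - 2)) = k - 2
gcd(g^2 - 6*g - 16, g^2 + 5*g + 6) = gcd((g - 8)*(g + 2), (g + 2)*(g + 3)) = g + 2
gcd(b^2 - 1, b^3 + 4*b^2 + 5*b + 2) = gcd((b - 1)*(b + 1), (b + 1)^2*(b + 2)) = b + 1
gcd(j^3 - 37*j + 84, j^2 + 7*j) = j + 7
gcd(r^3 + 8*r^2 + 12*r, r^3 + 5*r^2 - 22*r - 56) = r + 2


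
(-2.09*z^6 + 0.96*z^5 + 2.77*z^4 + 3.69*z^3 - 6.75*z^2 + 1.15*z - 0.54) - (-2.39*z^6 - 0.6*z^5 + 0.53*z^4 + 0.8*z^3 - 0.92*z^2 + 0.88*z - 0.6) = 0.3*z^6 + 1.56*z^5 + 2.24*z^4 + 2.89*z^3 - 5.83*z^2 + 0.27*z + 0.0599999999999999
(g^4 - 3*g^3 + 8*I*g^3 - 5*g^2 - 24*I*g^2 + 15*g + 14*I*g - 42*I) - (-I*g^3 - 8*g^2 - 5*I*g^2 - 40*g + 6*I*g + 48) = g^4 - 3*g^3 + 9*I*g^3 + 3*g^2 - 19*I*g^2 + 55*g + 8*I*g - 48 - 42*I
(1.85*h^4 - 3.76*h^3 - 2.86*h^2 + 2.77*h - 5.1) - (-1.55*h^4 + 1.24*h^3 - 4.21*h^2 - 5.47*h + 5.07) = 3.4*h^4 - 5.0*h^3 + 1.35*h^2 + 8.24*h - 10.17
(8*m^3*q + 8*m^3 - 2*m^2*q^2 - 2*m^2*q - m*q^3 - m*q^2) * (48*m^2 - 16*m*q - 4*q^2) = 384*m^5*q + 384*m^5 - 224*m^4*q^2 - 224*m^4*q - 48*m^3*q^3 - 48*m^3*q^2 + 24*m^2*q^4 + 24*m^2*q^3 + 4*m*q^5 + 4*m*q^4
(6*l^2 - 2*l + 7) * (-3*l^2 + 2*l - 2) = -18*l^4 + 18*l^3 - 37*l^2 + 18*l - 14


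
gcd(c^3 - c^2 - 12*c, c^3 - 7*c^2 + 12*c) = c^2 - 4*c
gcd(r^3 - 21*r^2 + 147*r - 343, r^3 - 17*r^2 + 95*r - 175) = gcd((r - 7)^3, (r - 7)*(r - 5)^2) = r - 7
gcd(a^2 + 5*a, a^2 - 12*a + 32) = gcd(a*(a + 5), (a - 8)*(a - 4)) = 1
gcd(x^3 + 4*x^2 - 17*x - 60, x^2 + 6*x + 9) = x + 3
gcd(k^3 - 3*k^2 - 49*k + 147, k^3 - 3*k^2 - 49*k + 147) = k^3 - 3*k^2 - 49*k + 147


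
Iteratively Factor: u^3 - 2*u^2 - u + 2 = (u + 1)*(u^2 - 3*u + 2) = (u - 2)*(u + 1)*(u - 1)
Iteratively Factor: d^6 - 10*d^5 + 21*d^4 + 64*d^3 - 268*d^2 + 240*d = (d)*(d^5 - 10*d^4 + 21*d^3 + 64*d^2 - 268*d + 240) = d*(d - 5)*(d^4 - 5*d^3 - 4*d^2 + 44*d - 48) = d*(d - 5)*(d + 3)*(d^3 - 8*d^2 + 20*d - 16) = d*(d - 5)*(d - 2)*(d + 3)*(d^2 - 6*d + 8) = d*(d - 5)*(d - 2)^2*(d + 3)*(d - 4)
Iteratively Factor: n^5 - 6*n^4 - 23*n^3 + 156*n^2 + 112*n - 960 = (n + 4)*(n^4 - 10*n^3 + 17*n^2 + 88*n - 240) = (n - 4)*(n + 4)*(n^3 - 6*n^2 - 7*n + 60) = (n - 4)*(n + 3)*(n + 4)*(n^2 - 9*n + 20) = (n - 5)*(n - 4)*(n + 3)*(n + 4)*(n - 4)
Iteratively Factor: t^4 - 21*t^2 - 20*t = (t)*(t^3 - 21*t - 20) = t*(t - 5)*(t^2 + 5*t + 4) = t*(t - 5)*(t + 1)*(t + 4)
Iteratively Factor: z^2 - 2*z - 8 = (z + 2)*(z - 4)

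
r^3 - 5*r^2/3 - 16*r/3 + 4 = (r - 3)*(r - 2/3)*(r + 2)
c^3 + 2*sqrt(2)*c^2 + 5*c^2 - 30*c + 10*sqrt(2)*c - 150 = (c + 5)*(c - 3*sqrt(2))*(c + 5*sqrt(2))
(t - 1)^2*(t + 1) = t^3 - t^2 - t + 1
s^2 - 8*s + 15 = (s - 5)*(s - 3)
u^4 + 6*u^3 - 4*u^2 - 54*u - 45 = (u - 3)*(u + 1)*(u + 3)*(u + 5)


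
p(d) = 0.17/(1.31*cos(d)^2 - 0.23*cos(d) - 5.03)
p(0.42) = -0.04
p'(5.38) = -0.01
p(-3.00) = -0.05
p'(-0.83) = -0.01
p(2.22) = -0.04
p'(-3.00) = 0.01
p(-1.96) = -0.04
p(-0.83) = -0.04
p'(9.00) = -0.01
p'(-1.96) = 0.01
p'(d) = 0.17*(2.62*sin(d)*cos(d) - 0.23*sin(d))/(1.31*cos(d)^2 - 0.23*cos(d) - 5.03)^2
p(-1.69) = -0.03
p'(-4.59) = -0.00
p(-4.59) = -0.03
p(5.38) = -0.04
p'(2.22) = -0.01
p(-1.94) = -0.04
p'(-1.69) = 0.00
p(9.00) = -0.05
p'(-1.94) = 0.01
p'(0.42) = 0.01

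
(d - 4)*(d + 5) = d^2 + d - 20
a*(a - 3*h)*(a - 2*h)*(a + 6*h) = a^4 + a^3*h - 24*a^2*h^2 + 36*a*h^3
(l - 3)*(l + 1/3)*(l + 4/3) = l^3 - 4*l^2/3 - 41*l/9 - 4/3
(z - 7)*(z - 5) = z^2 - 12*z + 35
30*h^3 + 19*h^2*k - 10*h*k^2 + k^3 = (-6*h + k)*(-5*h + k)*(h + k)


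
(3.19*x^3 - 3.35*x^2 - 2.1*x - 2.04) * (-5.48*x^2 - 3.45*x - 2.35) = -17.4812*x^5 + 7.3525*x^4 + 15.569*x^3 + 26.2967*x^2 + 11.973*x + 4.794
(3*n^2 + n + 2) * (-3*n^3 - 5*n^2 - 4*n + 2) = -9*n^5 - 18*n^4 - 23*n^3 - 8*n^2 - 6*n + 4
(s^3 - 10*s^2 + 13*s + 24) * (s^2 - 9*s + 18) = s^5 - 19*s^4 + 121*s^3 - 273*s^2 + 18*s + 432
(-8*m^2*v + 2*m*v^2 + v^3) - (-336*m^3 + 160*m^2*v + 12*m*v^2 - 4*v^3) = 336*m^3 - 168*m^2*v - 10*m*v^2 + 5*v^3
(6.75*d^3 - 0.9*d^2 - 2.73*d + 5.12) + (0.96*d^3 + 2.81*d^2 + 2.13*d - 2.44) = 7.71*d^3 + 1.91*d^2 - 0.6*d + 2.68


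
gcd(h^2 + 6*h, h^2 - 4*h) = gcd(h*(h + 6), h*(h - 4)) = h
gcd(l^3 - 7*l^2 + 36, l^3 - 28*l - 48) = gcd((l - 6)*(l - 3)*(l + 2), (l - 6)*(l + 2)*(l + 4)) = l^2 - 4*l - 12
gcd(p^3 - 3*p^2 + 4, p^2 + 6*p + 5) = p + 1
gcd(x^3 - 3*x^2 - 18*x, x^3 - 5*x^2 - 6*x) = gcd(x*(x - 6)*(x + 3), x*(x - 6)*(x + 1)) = x^2 - 6*x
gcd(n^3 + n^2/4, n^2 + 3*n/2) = n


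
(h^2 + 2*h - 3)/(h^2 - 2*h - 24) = (-h^2 - 2*h + 3)/(-h^2 + 2*h + 24)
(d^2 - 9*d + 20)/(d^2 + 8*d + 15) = (d^2 - 9*d + 20)/(d^2 + 8*d + 15)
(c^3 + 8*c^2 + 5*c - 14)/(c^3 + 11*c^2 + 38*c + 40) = (c^2 + 6*c - 7)/(c^2 + 9*c + 20)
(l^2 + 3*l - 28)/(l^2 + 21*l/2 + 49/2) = 2*(l - 4)/(2*l + 7)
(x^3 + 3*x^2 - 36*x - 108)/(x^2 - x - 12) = (x^2 - 36)/(x - 4)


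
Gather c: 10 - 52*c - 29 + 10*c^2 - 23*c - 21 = 10*c^2 - 75*c - 40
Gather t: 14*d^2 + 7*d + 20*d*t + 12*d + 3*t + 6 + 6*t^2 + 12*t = 14*d^2 + 19*d + 6*t^2 + t*(20*d + 15) + 6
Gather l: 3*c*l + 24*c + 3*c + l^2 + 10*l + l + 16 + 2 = 27*c + l^2 + l*(3*c + 11) + 18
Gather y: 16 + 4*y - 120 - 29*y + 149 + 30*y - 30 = 5*y + 15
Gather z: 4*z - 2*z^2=-2*z^2 + 4*z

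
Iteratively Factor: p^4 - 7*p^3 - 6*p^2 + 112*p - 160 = (p - 5)*(p^3 - 2*p^2 - 16*p + 32) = (p - 5)*(p + 4)*(p^2 - 6*p + 8) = (p - 5)*(p - 2)*(p + 4)*(p - 4)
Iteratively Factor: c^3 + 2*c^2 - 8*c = (c - 2)*(c^2 + 4*c) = c*(c - 2)*(c + 4)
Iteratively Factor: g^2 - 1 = (g - 1)*(g + 1)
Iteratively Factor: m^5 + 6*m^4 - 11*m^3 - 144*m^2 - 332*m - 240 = (m + 4)*(m^4 + 2*m^3 - 19*m^2 - 68*m - 60) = (m - 5)*(m + 4)*(m^3 + 7*m^2 + 16*m + 12) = (m - 5)*(m + 2)*(m + 4)*(m^2 + 5*m + 6) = (m - 5)*(m + 2)*(m + 3)*(m + 4)*(m + 2)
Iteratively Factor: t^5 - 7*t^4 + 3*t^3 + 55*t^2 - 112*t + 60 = (t + 3)*(t^4 - 10*t^3 + 33*t^2 - 44*t + 20) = (t - 2)*(t + 3)*(t^3 - 8*t^2 + 17*t - 10) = (t - 5)*(t - 2)*(t + 3)*(t^2 - 3*t + 2) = (t - 5)*(t - 2)*(t - 1)*(t + 3)*(t - 2)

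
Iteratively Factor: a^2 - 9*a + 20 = (a - 5)*(a - 4)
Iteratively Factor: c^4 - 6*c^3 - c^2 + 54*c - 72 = (c + 3)*(c^3 - 9*c^2 + 26*c - 24) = (c - 4)*(c + 3)*(c^2 - 5*c + 6) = (c - 4)*(c - 3)*(c + 3)*(c - 2)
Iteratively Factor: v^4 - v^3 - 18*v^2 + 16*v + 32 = (v + 4)*(v^3 - 5*v^2 + 2*v + 8) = (v - 4)*(v + 4)*(v^2 - v - 2) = (v - 4)*(v - 2)*(v + 4)*(v + 1)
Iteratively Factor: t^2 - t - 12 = (t + 3)*(t - 4)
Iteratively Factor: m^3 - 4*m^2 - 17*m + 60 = (m + 4)*(m^2 - 8*m + 15) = (m - 5)*(m + 4)*(m - 3)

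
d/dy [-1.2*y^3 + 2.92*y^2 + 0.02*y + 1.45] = -3.6*y^2 + 5.84*y + 0.02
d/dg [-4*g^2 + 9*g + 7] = 9 - 8*g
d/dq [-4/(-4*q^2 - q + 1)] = 4*(-8*q - 1)/(4*q^2 + q - 1)^2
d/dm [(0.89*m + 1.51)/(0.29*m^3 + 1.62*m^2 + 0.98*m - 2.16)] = (0.2581*m^3 + 1.4418*m^2 + 0.8722*m - (0.89*m + 1.51)*(0.87*m^2 + 3.24*m + 0.98) - 1.9224)/(0.29*m^3 + 1.62*m^2 + 0.98*m - 2.16)^2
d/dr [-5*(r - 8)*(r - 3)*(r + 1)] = -15*r^2 + 100*r - 65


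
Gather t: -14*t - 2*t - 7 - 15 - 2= -16*t - 24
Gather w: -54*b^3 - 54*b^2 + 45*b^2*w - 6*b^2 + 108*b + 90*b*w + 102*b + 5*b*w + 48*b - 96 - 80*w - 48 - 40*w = -54*b^3 - 60*b^2 + 258*b + w*(45*b^2 + 95*b - 120) - 144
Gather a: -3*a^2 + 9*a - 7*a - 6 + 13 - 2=-3*a^2 + 2*a + 5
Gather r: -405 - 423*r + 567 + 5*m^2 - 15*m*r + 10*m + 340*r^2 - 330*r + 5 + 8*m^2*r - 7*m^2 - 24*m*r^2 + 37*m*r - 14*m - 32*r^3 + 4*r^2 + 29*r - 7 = -2*m^2 - 4*m - 32*r^3 + r^2*(344 - 24*m) + r*(8*m^2 + 22*m - 724) + 160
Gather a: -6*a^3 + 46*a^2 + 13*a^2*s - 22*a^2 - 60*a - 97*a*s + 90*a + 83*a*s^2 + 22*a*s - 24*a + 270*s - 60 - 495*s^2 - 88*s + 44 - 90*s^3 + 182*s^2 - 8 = -6*a^3 + a^2*(13*s + 24) + a*(83*s^2 - 75*s + 6) - 90*s^3 - 313*s^2 + 182*s - 24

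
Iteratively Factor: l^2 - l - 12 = (l - 4)*(l + 3)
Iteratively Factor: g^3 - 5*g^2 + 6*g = (g)*(g^2 - 5*g + 6) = g*(g - 2)*(g - 3)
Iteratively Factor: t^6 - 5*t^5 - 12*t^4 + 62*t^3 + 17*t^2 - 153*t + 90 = (t - 1)*(t^5 - 4*t^4 - 16*t^3 + 46*t^2 + 63*t - 90) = (t - 1)*(t + 2)*(t^4 - 6*t^3 - 4*t^2 + 54*t - 45) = (t - 1)*(t + 2)*(t + 3)*(t^3 - 9*t^2 + 23*t - 15) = (t - 1)^2*(t + 2)*(t + 3)*(t^2 - 8*t + 15) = (t - 5)*(t - 1)^2*(t + 2)*(t + 3)*(t - 3)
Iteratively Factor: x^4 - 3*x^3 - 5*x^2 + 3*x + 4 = (x + 1)*(x^3 - 4*x^2 - x + 4) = (x - 4)*(x + 1)*(x^2 - 1) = (x - 4)*(x - 1)*(x + 1)*(x + 1)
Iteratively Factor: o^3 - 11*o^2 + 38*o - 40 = (o - 2)*(o^2 - 9*o + 20) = (o - 5)*(o - 2)*(o - 4)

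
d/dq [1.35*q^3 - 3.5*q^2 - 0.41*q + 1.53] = 4.05*q^2 - 7.0*q - 0.41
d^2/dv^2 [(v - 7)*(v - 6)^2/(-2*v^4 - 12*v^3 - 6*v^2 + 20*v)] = (-v^9 + 57*v^8 - 369*v^7 - 2665*v^6 + 9600*v^5 + 54576*v^4 + 23438*v^3 - 38556*v^2 - 22680*v + 25200)/(v^3*(v^9 + 18*v^8 + 117*v^7 + 294*v^6 - 9*v^5 - 1098*v^4 - 753*v^3 + 1530*v^2 + 900*v - 1000))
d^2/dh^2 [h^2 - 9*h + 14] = 2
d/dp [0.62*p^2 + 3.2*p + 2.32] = 1.24*p + 3.2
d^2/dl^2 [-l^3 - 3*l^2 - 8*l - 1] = -6*l - 6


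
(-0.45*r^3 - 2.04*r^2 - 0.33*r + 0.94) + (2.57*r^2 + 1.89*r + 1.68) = -0.45*r^3 + 0.53*r^2 + 1.56*r + 2.62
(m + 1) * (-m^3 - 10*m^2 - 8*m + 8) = -m^4 - 11*m^3 - 18*m^2 + 8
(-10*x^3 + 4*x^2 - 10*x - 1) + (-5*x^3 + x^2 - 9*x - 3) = -15*x^3 + 5*x^2 - 19*x - 4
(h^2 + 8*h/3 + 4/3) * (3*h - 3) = 3*h^3 + 5*h^2 - 4*h - 4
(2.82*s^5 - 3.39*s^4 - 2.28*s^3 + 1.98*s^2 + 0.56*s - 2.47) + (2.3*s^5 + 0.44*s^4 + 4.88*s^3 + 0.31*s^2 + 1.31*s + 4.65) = 5.12*s^5 - 2.95*s^4 + 2.6*s^3 + 2.29*s^2 + 1.87*s + 2.18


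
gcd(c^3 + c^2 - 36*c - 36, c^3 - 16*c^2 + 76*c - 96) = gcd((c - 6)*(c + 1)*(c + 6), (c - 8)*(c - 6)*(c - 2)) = c - 6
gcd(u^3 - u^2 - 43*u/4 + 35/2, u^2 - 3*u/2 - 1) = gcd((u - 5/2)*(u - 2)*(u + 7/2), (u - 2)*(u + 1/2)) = u - 2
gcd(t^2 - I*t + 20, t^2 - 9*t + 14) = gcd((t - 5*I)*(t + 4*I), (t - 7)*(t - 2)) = 1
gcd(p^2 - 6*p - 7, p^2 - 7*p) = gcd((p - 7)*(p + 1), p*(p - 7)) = p - 7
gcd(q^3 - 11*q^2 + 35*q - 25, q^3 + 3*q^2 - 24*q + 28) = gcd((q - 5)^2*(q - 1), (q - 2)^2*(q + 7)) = 1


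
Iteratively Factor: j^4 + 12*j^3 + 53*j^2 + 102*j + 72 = (j + 2)*(j^3 + 10*j^2 + 33*j + 36) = (j + 2)*(j + 3)*(j^2 + 7*j + 12) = (j + 2)*(j + 3)*(j + 4)*(j + 3)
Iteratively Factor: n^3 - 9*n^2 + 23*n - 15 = (n - 1)*(n^2 - 8*n + 15) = (n - 3)*(n - 1)*(n - 5)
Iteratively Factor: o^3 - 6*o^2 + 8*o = (o)*(o^2 - 6*o + 8) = o*(o - 4)*(o - 2)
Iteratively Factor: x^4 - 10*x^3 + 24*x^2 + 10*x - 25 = (x - 5)*(x^3 - 5*x^2 - x + 5) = (x - 5)*(x + 1)*(x^2 - 6*x + 5) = (x - 5)*(x - 1)*(x + 1)*(x - 5)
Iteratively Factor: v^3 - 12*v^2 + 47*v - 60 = (v - 4)*(v^2 - 8*v + 15) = (v - 5)*(v - 4)*(v - 3)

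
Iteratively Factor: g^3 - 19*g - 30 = (g - 5)*(g^2 + 5*g + 6) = (g - 5)*(g + 2)*(g + 3)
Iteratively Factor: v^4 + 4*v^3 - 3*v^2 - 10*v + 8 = (v + 4)*(v^3 - 3*v + 2) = (v - 1)*(v + 4)*(v^2 + v - 2) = (v - 1)^2*(v + 4)*(v + 2)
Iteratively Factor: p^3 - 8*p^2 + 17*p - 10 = (p - 1)*(p^2 - 7*p + 10) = (p - 2)*(p - 1)*(p - 5)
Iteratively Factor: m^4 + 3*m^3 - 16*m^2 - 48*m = (m)*(m^3 + 3*m^2 - 16*m - 48) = m*(m + 4)*(m^2 - m - 12) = m*(m + 3)*(m + 4)*(m - 4)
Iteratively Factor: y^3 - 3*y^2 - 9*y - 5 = (y + 1)*(y^2 - 4*y - 5) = (y + 1)^2*(y - 5)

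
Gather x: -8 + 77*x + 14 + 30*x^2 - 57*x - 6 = 30*x^2 + 20*x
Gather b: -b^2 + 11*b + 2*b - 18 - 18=-b^2 + 13*b - 36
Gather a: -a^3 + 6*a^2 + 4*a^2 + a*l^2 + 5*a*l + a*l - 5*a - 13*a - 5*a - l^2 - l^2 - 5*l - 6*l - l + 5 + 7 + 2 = -a^3 + 10*a^2 + a*(l^2 + 6*l - 23) - 2*l^2 - 12*l + 14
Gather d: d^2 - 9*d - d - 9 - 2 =d^2 - 10*d - 11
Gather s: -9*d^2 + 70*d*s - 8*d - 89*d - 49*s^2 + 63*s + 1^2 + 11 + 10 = -9*d^2 - 97*d - 49*s^2 + s*(70*d + 63) + 22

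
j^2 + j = j*(j + 1)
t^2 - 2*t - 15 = (t - 5)*(t + 3)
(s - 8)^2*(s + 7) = s^3 - 9*s^2 - 48*s + 448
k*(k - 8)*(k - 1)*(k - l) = k^4 - k^3*l - 9*k^3 + 9*k^2*l + 8*k^2 - 8*k*l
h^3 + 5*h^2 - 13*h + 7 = (h - 1)^2*(h + 7)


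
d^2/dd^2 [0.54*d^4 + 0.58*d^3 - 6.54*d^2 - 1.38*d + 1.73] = 6.48*d^2 + 3.48*d - 13.08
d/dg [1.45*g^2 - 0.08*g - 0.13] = 2.9*g - 0.08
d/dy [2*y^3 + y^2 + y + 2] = 6*y^2 + 2*y + 1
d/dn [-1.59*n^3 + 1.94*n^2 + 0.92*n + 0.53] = -4.77*n^2 + 3.88*n + 0.92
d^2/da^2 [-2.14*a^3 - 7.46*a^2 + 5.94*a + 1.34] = -12.84*a - 14.92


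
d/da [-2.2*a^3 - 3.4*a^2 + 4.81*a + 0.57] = -6.6*a^2 - 6.8*a + 4.81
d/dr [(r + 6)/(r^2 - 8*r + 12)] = (r^2 - 8*r - 2*(r - 4)*(r + 6) + 12)/(r^2 - 8*r + 12)^2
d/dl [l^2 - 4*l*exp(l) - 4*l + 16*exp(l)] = -4*l*exp(l) + 2*l + 12*exp(l) - 4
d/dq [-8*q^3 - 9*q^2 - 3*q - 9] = -24*q^2 - 18*q - 3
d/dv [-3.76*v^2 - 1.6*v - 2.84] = -7.52*v - 1.6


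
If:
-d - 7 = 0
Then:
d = -7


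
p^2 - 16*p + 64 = (p - 8)^2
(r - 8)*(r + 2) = r^2 - 6*r - 16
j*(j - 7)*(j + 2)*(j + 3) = j^4 - 2*j^3 - 29*j^2 - 42*j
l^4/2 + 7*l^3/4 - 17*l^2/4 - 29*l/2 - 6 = (l/2 + 1)*(l - 3)*(l + 1/2)*(l + 4)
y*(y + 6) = y^2 + 6*y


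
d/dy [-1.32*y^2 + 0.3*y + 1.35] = 0.3 - 2.64*y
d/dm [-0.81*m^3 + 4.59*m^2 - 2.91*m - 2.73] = -2.43*m^2 + 9.18*m - 2.91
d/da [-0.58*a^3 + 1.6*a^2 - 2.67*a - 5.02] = -1.74*a^2 + 3.2*a - 2.67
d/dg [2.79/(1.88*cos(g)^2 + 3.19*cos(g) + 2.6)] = (10.4904*cos(g) + 8.9001)*sin(g)/(1.88*cos(g)^2 + 3.19*cos(g) + 2.6)^2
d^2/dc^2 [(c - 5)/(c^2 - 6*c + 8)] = 2*((11 - 3*c)*(c^2 - 6*c + 8) + 4*(c - 5)*(c - 3)^2)/(c^2 - 6*c + 8)^3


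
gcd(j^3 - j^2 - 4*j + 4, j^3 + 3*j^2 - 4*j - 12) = j^2 - 4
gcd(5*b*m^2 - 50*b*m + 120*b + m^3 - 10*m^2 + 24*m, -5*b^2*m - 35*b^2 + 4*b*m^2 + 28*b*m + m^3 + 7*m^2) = 5*b + m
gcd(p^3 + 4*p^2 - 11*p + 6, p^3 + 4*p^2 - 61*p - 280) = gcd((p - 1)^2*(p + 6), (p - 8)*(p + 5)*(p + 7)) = 1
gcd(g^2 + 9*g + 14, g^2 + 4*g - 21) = g + 7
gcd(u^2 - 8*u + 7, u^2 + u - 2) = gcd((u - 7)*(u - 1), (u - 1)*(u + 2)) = u - 1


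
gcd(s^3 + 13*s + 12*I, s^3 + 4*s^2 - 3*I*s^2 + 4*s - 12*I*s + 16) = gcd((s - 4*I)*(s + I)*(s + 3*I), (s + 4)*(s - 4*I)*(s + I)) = s^2 - 3*I*s + 4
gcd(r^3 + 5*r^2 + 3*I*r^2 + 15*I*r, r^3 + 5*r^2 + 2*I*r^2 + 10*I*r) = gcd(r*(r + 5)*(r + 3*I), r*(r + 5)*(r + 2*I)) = r^2 + 5*r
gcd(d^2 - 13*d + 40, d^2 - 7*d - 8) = d - 8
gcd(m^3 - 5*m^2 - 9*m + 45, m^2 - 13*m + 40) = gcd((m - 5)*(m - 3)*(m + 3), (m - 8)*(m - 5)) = m - 5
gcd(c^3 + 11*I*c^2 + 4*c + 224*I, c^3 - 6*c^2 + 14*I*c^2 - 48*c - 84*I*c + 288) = c + 8*I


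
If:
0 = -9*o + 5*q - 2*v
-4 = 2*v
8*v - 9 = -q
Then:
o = 43/3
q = 25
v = -2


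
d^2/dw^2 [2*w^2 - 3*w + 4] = 4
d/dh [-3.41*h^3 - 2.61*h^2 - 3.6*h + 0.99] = -10.23*h^2 - 5.22*h - 3.6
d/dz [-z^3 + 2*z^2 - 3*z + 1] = -3*z^2 + 4*z - 3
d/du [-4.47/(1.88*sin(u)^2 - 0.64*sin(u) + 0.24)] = (16.8072*sin(u) - 2.8608)*cos(u)/(1.88*sin(u)^2 - 0.64*sin(u) + 0.24)^2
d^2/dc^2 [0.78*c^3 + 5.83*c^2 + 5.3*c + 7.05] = 4.68*c + 11.66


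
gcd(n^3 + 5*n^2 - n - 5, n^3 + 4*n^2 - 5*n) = n^2 + 4*n - 5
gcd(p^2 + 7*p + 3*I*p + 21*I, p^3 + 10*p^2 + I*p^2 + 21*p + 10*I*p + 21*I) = p + 7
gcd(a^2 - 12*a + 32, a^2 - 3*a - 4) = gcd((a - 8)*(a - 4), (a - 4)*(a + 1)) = a - 4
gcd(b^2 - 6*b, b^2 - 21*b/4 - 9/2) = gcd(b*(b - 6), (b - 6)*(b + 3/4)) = b - 6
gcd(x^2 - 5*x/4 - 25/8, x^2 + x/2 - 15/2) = x - 5/2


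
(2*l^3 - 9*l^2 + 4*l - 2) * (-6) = -12*l^3 + 54*l^2 - 24*l + 12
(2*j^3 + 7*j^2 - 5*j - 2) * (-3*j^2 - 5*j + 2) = -6*j^5 - 31*j^4 - 16*j^3 + 45*j^2 - 4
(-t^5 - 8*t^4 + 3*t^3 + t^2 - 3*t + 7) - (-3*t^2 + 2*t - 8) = -t^5 - 8*t^4 + 3*t^3 + 4*t^2 - 5*t + 15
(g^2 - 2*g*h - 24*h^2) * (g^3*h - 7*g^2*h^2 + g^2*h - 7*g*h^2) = g^5*h - 9*g^4*h^2 + g^4*h - 10*g^3*h^3 - 9*g^3*h^2 + 168*g^2*h^4 - 10*g^2*h^3 + 168*g*h^4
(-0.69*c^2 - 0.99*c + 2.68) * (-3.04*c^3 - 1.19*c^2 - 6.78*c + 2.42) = 2.0976*c^5 + 3.8307*c^4 - 2.2909*c^3 + 1.8532*c^2 - 20.5662*c + 6.4856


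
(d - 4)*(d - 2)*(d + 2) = d^3 - 4*d^2 - 4*d + 16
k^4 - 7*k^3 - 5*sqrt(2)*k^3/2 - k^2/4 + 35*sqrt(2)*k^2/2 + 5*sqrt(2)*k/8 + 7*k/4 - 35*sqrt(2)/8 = (k - 7)*(k - 1/2)*(k + 1/2)*(k - 5*sqrt(2)/2)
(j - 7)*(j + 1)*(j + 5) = j^3 - j^2 - 37*j - 35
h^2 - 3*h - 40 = (h - 8)*(h + 5)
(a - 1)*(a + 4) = a^2 + 3*a - 4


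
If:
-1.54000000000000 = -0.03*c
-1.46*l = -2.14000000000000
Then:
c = 51.33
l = 1.47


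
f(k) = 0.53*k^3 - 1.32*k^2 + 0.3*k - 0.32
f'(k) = 1.59*k^2 - 2.64*k + 0.3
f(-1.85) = -8.75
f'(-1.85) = 10.63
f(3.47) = 6.97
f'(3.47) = 10.28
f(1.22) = -0.96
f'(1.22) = -0.55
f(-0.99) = -2.42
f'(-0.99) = 4.47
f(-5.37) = -122.07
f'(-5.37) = 60.33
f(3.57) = 8.04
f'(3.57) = 11.14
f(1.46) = -1.05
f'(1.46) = -0.17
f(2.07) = -0.65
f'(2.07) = 1.65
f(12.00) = 729.04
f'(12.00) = 197.58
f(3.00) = 3.01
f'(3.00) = 6.69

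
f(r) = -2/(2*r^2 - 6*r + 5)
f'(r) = -2*(6 - 4*r)/(2*r^2 - 6*r + 5)^2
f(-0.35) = -0.27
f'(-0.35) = -0.27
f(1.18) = -2.84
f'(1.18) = -5.15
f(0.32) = -0.61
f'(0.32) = -0.87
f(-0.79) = -0.18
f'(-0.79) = -0.15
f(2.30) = -1.12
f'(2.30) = 2.02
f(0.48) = -0.77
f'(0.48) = -1.23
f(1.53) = -3.99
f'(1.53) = 0.95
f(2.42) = -0.91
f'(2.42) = 1.53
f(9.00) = -0.02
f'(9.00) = 0.00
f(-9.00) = -0.00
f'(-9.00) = 0.00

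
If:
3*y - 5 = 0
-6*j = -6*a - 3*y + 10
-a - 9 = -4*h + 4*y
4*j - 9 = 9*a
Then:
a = -37/15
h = 33/10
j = -33/10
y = 5/3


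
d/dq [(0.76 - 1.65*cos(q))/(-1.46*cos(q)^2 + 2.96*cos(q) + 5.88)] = (2.409*cos(q)^2 - 2.2192*cos(q) + 11.9516)*sin(q)/(2.1316*cos(q)^4 - 8.6432*cos(q)^3 - 8.408*cos(q)^2 + 34.8096*cos(q) + 34.5744)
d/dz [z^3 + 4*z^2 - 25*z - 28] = 3*z^2 + 8*z - 25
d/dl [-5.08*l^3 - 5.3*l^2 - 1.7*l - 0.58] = -15.24*l^2 - 10.6*l - 1.7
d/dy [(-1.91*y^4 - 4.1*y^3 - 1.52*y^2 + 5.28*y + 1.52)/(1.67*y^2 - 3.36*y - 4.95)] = (-6.3794*y^5 + 12.4058*y^4 + 65.37*y^3 + 57.1746*y^2 + 9.9712*y - 21.0288)/(2.7889*y^4 - 11.2224*y^3 - 5.2434*y^2 + 33.264*y + 24.5025)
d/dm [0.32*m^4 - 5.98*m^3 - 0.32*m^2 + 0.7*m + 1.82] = 1.28*m^3 - 17.94*m^2 - 0.64*m + 0.7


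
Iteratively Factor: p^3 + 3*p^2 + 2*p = (p + 2)*(p^2 + p) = (p + 1)*(p + 2)*(p)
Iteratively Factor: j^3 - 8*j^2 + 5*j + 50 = (j - 5)*(j^2 - 3*j - 10) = (j - 5)*(j + 2)*(j - 5)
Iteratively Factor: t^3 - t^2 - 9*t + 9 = (t + 3)*(t^2 - 4*t + 3) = (t - 1)*(t + 3)*(t - 3)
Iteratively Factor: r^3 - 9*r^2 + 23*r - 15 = (r - 5)*(r^2 - 4*r + 3) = (r - 5)*(r - 1)*(r - 3)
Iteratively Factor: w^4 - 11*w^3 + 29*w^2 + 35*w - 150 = (w - 3)*(w^3 - 8*w^2 + 5*w + 50) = (w - 5)*(w - 3)*(w^2 - 3*w - 10) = (w - 5)*(w - 3)*(w + 2)*(w - 5)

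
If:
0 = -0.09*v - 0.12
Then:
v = -1.33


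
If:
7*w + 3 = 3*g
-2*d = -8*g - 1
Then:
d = 28*w/3 + 9/2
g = 7*w/3 + 1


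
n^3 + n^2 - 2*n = n*(n - 1)*(n + 2)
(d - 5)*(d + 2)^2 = d^3 - d^2 - 16*d - 20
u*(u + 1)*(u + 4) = u^3 + 5*u^2 + 4*u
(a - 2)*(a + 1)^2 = a^3 - 3*a - 2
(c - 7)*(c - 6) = c^2 - 13*c + 42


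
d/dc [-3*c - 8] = -3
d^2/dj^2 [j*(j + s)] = 2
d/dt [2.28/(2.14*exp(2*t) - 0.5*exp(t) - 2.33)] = (1.14 - 9.7584*exp(t))*exp(t)/(-2.14*exp(2*t) + 0.5*exp(t) + 2.33)^2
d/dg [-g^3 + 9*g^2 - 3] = 3*g*(6 - g)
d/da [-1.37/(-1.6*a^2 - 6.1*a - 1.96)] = (-4.384*a - 8.357)/(1.6*a^2 + 6.1*a + 1.96)^2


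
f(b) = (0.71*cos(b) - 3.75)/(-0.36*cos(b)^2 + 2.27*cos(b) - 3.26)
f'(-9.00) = 0.12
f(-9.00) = 0.78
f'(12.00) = 0.86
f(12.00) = 1.97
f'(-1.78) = 0.47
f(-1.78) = 1.04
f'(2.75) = -0.11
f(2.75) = 0.78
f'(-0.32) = 0.59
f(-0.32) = 2.15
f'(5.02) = 0.76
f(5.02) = 1.36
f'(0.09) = -0.18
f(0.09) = 2.24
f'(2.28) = -0.26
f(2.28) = 0.86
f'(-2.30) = 0.25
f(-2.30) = 0.86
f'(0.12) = -0.24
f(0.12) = 2.24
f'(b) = (-0.72*sin(b)*cos(b) + 2.27*sin(b))*(0.71*cos(b) - 3.75)/(-0.36*cos(b)^2 + 2.27*cos(b) - 3.26)^2 - 0.71*sin(b)/(-0.36*cos(b)^2 + 2.27*cos(b) - 3.26)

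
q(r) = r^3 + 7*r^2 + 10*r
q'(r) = 3*r^2 + 14*r + 10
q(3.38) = 152.39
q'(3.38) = 91.59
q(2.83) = 107.03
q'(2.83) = 73.65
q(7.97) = 1030.61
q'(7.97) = 312.14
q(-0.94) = -4.05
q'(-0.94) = -0.51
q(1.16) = 22.58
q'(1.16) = 30.28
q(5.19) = 380.25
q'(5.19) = 163.47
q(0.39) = 5.02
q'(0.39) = 15.92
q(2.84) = 107.77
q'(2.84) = 73.96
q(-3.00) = 6.00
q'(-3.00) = -5.00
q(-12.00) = -840.00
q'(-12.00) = 274.00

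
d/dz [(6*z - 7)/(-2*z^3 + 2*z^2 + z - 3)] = (24*z^3 - 54*z^2 + 28*z - 11)/(4*z^6 - 8*z^5 + 16*z^3 - 11*z^2 - 6*z + 9)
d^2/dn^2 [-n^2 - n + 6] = -2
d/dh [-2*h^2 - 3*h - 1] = -4*h - 3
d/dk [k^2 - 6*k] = 2*k - 6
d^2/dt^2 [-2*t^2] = -4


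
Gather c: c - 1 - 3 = c - 4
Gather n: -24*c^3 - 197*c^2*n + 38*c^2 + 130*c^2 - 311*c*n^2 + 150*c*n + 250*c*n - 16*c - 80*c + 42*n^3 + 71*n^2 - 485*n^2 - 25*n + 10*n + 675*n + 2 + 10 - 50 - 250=-24*c^3 + 168*c^2 - 96*c + 42*n^3 + n^2*(-311*c - 414) + n*(-197*c^2 + 400*c + 660) - 288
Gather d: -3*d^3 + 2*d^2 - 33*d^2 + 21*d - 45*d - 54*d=-3*d^3 - 31*d^2 - 78*d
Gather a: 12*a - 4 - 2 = 12*a - 6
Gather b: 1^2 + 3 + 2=6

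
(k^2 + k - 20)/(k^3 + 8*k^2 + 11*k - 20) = (k - 4)/(k^2 + 3*k - 4)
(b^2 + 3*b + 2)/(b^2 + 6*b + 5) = (b + 2)/(b + 5)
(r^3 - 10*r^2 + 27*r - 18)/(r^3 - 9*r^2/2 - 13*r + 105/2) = 2*(r^2 - 7*r + 6)/(2*r^2 - 3*r - 35)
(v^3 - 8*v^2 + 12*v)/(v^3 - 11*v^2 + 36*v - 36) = v/(v - 3)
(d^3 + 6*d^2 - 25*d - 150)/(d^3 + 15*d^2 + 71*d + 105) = (d^2 + d - 30)/(d^2 + 10*d + 21)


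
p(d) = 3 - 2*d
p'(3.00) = -2.00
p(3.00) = -3.00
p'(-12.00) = -2.00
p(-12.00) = 27.00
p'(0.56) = -2.00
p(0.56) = 1.88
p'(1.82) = -2.00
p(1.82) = -0.64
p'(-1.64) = -2.00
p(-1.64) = 6.28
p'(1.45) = -2.00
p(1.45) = 0.10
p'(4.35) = -2.00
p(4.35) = -5.70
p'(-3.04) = -2.00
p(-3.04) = 9.08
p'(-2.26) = -2.00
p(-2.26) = 7.52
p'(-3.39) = -2.00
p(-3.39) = 9.78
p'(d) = -2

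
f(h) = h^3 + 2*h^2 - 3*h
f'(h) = 3*h^2 + 4*h - 3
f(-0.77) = 3.04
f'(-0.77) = -4.30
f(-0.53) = 2.00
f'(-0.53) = -4.28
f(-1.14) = 4.54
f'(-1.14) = -3.66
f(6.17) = 292.51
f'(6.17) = 135.89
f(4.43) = 112.90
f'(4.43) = 73.59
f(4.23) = 98.78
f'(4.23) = 67.60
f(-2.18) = 5.68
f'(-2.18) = 2.54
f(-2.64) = 3.46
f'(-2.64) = 7.35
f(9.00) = 864.00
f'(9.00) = 276.00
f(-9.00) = -540.00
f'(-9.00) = 204.00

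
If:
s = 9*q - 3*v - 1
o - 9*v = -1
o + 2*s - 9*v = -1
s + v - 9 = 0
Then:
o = 80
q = 28/9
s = 0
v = 9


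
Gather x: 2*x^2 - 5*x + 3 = 2*x^2 - 5*x + 3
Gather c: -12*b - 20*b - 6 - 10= -32*b - 16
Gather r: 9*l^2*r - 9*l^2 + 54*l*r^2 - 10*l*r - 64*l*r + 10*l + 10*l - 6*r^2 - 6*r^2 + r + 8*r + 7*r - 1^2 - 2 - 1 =-9*l^2 + 20*l + r^2*(54*l - 12) + r*(9*l^2 - 74*l + 16) - 4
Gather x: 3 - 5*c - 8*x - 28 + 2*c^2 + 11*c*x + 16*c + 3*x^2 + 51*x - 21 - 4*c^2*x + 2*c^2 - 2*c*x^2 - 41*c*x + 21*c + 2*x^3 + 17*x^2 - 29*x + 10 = 4*c^2 + 32*c + 2*x^3 + x^2*(20 - 2*c) + x*(-4*c^2 - 30*c + 14) - 36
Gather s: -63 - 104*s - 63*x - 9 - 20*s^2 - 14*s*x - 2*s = -20*s^2 + s*(-14*x - 106) - 63*x - 72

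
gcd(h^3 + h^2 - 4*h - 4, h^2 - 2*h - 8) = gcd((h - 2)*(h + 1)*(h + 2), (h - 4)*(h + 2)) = h + 2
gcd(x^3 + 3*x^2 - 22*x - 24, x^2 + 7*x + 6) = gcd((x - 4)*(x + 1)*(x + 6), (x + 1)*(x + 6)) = x^2 + 7*x + 6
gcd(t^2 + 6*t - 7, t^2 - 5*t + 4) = t - 1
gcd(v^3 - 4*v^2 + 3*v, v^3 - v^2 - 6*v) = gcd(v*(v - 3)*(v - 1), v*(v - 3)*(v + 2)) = v^2 - 3*v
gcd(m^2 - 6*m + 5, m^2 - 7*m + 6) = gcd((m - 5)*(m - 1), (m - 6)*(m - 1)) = m - 1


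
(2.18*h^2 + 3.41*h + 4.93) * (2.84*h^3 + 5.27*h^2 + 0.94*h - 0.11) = 6.1912*h^5 + 21.173*h^4 + 34.0211*h^3 + 28.9467*h^2 + 4.2591*h - 0.5423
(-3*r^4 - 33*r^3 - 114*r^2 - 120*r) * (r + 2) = -3*r^5 - 39*r^4 - 180*r^3 - 348*r^2 - 240*r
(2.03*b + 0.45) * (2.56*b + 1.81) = 5.1968*b^2 + 4.8263*b + 0.8145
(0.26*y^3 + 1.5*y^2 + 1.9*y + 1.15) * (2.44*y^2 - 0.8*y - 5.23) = 0.6344*y^5 + 3.452*y^4 + 2.0762*y^3 - 6.559*y^2 - 10.857*y - 6.0145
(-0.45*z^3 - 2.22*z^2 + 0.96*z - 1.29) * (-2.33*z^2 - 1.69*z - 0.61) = 1.0485*z^5 + 5.9331*z^4 + 1.7895*z^3 + 2.7375*z^2 + 1.5945*z + 0.7869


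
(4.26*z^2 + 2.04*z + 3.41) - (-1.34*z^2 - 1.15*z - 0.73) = 5.6*z^2 + 3.19*z + 4.14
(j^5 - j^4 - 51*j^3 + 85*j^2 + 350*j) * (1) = j^5 - j^4 - 51*j^3 + 85*j^2 + 350*j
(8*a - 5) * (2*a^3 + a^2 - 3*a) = 16*a^4 - 2*a^3 - 29*a^2 + 15*a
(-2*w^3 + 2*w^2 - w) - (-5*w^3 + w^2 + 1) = 3*w^3 + w^2 - w - 1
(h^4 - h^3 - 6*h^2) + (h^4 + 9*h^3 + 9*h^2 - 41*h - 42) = 2*h^4 + 8*h^3 + 3*h^2 - 41*h - 42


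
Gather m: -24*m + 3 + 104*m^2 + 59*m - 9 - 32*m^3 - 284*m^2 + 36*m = -32*m^3 - 180*m^2 + 71*m - 6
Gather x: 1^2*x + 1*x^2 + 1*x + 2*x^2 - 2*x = 3*x^2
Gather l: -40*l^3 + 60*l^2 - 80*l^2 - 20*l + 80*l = -40*l^3 - 20*l^2 + 60*l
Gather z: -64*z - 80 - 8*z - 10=-72*z - 90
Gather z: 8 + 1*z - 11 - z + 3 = 0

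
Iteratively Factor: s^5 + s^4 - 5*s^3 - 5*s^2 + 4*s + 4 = (s + 1)*(s^4 - 5*s^2 + 4) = (s - 2)*(s + 1)*(s^3 + 2*s^2 - s - 2) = (s - 2)*(s + 1)^2*(s^2 + s - 2) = (s - 2)*(s + 1)^2*(s + 2)*(s - 1)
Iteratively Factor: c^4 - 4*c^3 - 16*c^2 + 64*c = (c)*(c^3 - 4*c^2 - 16*c + 64) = c*(c - 4)*(c^2 - 16) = c*(c - 4)*(c + 4)*(c - 4)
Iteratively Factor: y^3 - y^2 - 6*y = (y + 2)*(y^2 - 3*y) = y*(y + 2)*(y - 3)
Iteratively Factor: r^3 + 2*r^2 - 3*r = (r)*(r^2 + 2*r - 3) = r*(r - 1)*(r + 3)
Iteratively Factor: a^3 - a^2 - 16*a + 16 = (a - 1)*(a^2 - 16) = (a - 4)*(a - 1)*(a + 4)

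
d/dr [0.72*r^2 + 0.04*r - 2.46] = 1.44*r + 0.04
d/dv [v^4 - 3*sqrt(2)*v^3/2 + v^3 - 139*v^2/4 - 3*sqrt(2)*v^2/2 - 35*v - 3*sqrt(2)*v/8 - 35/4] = 4*v^3 - 9*sqrt(2)*v^2/2 + 3*v^2 - 139*v/2 - 3*sqrt(2)*v - 35 - 3*sqrt(2)/8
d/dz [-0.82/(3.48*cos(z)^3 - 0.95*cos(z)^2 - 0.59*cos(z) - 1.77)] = (-8.5608*cos(z)^2 + 1.558*cos(z) + 0.4838)*sin(z)/(-3.48*cos(z)^3 + 0.95*cos(z)^2 + 0.59*cos(z) + 1.77)^2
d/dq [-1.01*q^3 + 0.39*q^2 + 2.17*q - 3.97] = -3.03*q^2 + 0.78*q + 2.17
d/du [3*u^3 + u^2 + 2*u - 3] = 9*u^2 + 2*u + 2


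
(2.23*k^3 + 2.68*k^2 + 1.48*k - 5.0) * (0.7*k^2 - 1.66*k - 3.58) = 1.561*k^5 - 1.8258*k^4 - 11.3962*k^3 - 15.5512*k^2 + 3.0016*k + 17.9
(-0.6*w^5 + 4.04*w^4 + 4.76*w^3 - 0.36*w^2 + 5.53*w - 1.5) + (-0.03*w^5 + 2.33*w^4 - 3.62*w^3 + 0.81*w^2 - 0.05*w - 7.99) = -0.63*w^5 + 6.37*w^4 + 1.14*w^3 + 0.45*w^2 + 5.48*w - 9.49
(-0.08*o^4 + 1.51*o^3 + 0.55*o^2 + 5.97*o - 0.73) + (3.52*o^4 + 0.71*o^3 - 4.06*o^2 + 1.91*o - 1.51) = 3.44*o^4 + 2.22*o^3 - 3.51*o^2 + 7.88*o - 2.24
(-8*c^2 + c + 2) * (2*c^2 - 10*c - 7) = -16*c^4 + 82*c^3 + 50*c^2 - 27*c - 14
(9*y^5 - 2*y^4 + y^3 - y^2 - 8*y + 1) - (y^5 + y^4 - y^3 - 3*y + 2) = 8*y^5 - 3*y^4 + 2*y^3 - y^2 - 5*y - 1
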